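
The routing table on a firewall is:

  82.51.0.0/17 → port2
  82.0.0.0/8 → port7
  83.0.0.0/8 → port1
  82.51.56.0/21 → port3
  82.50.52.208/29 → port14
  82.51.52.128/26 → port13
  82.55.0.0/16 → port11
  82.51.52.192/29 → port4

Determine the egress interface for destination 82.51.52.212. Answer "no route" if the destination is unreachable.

port2

Routes whose prefix contains 82.51.52.212:
  82.0.0.0/8 (82.0.0.0 - 82.255.255.255) -> port7
  82.51.0.0/17 (82.51.0.0 - 82.51.127.255) -> port2
More-specific entries that do NOT match:
  82.50.52.208/29 (82.50.52.208 - 82.50.52.215) does not contain 82.51.52.212
  82.51.52.192/29 (82.51.52.192 - 82.51.52.199) does not contain 82.51.52.212
  82.51.52.128/26 (82.51.52.128 - 82.51.52.191) does not contain 82.51.52.212
  82.51.56.0/21 (82.51.56.0 - 82.51.63.255) does not contain 82.51.52.212
Longest matching prefix is /17 -> interface port2.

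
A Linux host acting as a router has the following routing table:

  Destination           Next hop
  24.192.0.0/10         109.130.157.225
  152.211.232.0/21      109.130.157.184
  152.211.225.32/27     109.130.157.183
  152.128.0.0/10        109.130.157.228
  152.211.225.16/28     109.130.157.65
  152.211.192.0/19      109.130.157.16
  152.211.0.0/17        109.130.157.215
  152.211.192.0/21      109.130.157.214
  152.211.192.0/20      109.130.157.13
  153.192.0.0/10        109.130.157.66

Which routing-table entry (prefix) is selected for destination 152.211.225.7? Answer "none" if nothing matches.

152.211.225.7 is outside every listed prefix and there is no default route.

none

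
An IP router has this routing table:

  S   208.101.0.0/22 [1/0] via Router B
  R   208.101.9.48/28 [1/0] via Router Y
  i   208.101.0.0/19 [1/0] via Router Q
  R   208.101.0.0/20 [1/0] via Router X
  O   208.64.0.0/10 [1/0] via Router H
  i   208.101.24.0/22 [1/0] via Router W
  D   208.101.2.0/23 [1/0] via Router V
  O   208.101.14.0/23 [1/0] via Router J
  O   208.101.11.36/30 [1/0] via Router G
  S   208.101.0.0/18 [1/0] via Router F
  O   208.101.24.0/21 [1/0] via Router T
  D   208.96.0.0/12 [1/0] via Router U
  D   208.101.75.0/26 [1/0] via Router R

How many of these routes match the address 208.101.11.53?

Prefixes containing 208.101.11.53:
  208.64.0.0/10 (208.64.0.0 - 208.127.255.255)
  208.96.0.0/12 (208.96.0.0 - 208.111.255.255)
  208.101.0.0/18 (208.101.0.0 - 208.101.63.255)
  208.101.0.0/19 (208.101.0.0 - 208.101.31.255)
  208.101.0.0/20 (208.101.0.0 - 208.101.15.255)
Total matching entries: 5.

5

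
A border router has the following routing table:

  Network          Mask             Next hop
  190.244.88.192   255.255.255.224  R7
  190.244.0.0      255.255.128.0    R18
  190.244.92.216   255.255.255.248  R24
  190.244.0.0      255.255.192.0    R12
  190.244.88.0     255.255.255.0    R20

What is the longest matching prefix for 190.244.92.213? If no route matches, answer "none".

Entries matching 190.244.92.213:
  190.244.0.0/17 (190.244.0.0 - 190.244.127.255)
Most specific is 190.244.0.0/17.

190.244.0.0/17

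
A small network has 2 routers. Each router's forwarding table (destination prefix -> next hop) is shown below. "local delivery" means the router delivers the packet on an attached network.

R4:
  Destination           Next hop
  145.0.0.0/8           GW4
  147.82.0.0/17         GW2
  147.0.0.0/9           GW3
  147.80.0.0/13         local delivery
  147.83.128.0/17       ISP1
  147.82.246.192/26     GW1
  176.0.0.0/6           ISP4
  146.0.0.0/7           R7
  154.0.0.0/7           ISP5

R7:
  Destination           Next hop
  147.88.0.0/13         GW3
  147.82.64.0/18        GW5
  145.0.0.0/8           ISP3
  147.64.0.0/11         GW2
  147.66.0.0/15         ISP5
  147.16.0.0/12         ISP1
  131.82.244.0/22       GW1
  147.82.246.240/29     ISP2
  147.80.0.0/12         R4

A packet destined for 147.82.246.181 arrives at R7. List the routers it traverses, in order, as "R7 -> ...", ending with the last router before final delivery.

At R7: longest match for 147.82.246.181 is 147.80.0.0/12 -> R4
At R4: longest match for 147.82.246.181 is 147.80.0.0/13 -> local delivery

R7 -> R4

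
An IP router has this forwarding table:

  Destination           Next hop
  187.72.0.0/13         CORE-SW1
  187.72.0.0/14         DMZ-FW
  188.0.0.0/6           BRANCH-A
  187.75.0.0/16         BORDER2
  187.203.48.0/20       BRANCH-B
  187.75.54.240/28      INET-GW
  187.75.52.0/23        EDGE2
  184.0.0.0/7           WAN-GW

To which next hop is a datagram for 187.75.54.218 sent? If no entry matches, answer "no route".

Routes whose prefix contains 187.75.54.218:
  187.72.0.0/13 (187.72.0.0 - 187.79.255.255) -> CORE-SW1
  187.72.0.0/14 (187.72.0.0 - 187.75.255.255) -> DMZ-FW
  187.75.0.0/16 (187.75.0.0 - 187.75.255.255) -> BORDER2
More-specific entries that do NOT match:
  187.75.54.240/28 (187.75.54.240 - 187.75.54.255) does not contain 187.75.54.218
  187.75.52.0/23 (187.75.52.0 - 187.75.53.255) does not contain 187.75.54.218
  187.203.48.0/20 (187.203.48.0 - 187.203.63.255) does not contain 187.75.54.218
Longest matching prefix is /16 -> next hop BORDER2.

BORDER2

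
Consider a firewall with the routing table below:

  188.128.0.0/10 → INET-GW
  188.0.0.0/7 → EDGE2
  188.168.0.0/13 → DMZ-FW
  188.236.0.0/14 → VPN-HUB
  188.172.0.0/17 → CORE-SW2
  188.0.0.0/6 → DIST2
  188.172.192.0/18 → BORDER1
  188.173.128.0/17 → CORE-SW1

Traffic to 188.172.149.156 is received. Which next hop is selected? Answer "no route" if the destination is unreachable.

DMZ-FW

Routes whose prefix contains 188.172.149.156:
  188.0.0.0/6 (188.0.0.0 - 191.255.255.255) -> DIST2
  188.0.0.0/7 (188.0.0.0 - 189.255.255.255) -> EDGE2
  188.128.0.0/10 (188.128.0.0 - 188.191.255.255) -> INET-GW
  188.168.0.0/13 (188.168.0.0 - 188.175.255.255) -> DMZ-FW
More-specific entries that do NOT match:
  188.172.192.0/18 (188.172.192.0 - 188.172.255.255) does not contain 188.172.149.156
  188.172.0.0/17 (188.172.0.0 - 188.172.127.255) does not contain 188.172.149.156
  188.173.128.0/17 (188.173.128.0 - 188.173.255.255) does not contain 188.172.149.156
  188.236.0.0/14 (188.236.0.0 - 188.239.255.255) does not contain 188.172.149.156
Longest matching prefix is /13 -> next hop DMZ-FW.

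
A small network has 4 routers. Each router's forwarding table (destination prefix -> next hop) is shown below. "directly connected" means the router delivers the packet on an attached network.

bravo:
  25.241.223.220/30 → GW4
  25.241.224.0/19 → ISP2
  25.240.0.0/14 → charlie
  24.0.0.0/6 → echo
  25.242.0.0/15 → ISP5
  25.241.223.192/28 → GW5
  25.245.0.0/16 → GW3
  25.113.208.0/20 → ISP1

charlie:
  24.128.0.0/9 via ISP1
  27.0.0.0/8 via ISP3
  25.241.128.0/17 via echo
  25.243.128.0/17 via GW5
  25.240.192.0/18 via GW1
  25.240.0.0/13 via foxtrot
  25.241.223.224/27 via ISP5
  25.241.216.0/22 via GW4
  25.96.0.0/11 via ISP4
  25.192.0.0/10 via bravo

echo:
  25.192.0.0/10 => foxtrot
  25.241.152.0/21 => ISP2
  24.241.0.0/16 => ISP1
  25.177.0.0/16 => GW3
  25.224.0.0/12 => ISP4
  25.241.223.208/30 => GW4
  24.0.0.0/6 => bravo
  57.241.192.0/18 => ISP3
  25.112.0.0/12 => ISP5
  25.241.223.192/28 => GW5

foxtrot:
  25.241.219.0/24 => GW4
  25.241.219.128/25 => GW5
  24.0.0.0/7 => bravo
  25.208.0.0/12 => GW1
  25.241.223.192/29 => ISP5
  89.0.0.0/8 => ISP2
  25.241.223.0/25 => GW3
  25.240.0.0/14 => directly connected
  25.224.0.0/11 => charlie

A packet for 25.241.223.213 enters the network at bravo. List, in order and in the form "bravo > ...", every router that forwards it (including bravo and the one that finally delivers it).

At bravo: longest match for 25.241.223.213 is 25.240.0.0/14 -> charlie
At charlie: longest match for 25.241.223.213 is 25.241.128.0/17 -> echo
At echo: longest match for 25.241.223.213 is 25.192.0.0/10 -> foxtrot
At foxtrot: longest match for 25.241.223.213 is 25.240.0.0/14 -> directly connected

bravo > charlie > echo > foxtrot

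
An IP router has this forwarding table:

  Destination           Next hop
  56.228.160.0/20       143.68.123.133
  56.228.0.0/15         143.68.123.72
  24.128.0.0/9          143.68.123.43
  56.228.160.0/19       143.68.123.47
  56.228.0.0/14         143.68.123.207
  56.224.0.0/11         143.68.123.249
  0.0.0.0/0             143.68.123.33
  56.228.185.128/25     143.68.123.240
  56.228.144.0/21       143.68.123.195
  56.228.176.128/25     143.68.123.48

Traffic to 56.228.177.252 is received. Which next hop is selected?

143.68.123.47

Routes whose prefix contains 56.228.177.252:
  0.0.0.0/0 (default, matches everything) -> 143.68.123.33
  56.224.0.0/11 (56.224.0.0 - 56.255.255.255) -> 143.68.123.249
  56.228.0.0/14 (56.228.0.0 - 56.231.255.255) -> 143.68.123.207
  56.228.0.0/15 (56.228.0.0 - 56.229.255.255) -> 143.68.123.72
  56.228.160.0/19 (56.228.160.0 - 56.228.191.255) -> 143.68.123.47
More-specific entries that do NOT match:
  56.228.185.128/25 (56.228.185.128 - 56.228.185.255) does not contain 56.228.177.252
  56.228.176.128/25 (56.228.176.128 - 56.228.176.255) does not contain 56.228.177.252
  56.228.144.0/21 (56.228.144.0 - 56.228.151.255) does not contain 56.228.177.252
  56.228.160.0/20 (56.228.160.0 - 56.228.175.255) does not contain 56.228.177.252
Longest matching prefix is /19 -> next hop 143.68.123.47.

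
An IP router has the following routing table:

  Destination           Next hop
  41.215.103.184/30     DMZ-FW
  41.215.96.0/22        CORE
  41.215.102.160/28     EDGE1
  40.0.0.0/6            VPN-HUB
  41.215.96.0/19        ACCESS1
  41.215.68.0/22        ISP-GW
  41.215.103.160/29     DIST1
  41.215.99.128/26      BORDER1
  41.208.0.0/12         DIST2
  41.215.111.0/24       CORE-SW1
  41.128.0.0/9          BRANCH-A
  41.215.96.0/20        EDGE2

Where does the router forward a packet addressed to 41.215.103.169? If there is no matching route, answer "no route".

EDGE2

Routes whose prefix contains 41.215.103.169:
  40.0.0.0/6 (40.0.0.0 - 43.255.255.255) -> VPN-HUB
  41.128.0.0/9 (41.128.0.0 - 41.255.255.255) -> BRANCH-A
  41.208.0.0/12 (41.208.0.0 - 41.223.255.255) -> DIST2
  41.215.96.0/19 (41.215.96.0 - 41.215.127.255) -> ACCESS1
  41.215.96.0/20 (41.215.96.0 - 41.215.111.255) -> EDGE2
More-specific entries that do NOT match:
  41.215.103.184/30 (41.215.103.184 - 41.215.103.187) does not contain 41.215.103.169
  41.215.103.160/29 (41.215.103.160 - 41.215.103.167) does not contain 41.215.103.169
  41.215.102.160/28 (41.215.102.160 - 41.215.102.175) does not contain 41.215.103.169
  41.215.99.128/26 (41.215.99.128 - 41.215.99.191) does not contain 41.215.103.169
  41.215.111.0/24 (41.215.111.0 - 41.215.111.255) does not contain 41.215.103.169
  41.215.96.0/22 (41.215.96.0 - 41.215.99.255) does not contain 41.215.103.169
  41.215.68.0/22 (41.215.68.0 - 41.215.71.255) does not contain 41.215.103.169
Longest matching prefix is /20 -> next hop EDGE2.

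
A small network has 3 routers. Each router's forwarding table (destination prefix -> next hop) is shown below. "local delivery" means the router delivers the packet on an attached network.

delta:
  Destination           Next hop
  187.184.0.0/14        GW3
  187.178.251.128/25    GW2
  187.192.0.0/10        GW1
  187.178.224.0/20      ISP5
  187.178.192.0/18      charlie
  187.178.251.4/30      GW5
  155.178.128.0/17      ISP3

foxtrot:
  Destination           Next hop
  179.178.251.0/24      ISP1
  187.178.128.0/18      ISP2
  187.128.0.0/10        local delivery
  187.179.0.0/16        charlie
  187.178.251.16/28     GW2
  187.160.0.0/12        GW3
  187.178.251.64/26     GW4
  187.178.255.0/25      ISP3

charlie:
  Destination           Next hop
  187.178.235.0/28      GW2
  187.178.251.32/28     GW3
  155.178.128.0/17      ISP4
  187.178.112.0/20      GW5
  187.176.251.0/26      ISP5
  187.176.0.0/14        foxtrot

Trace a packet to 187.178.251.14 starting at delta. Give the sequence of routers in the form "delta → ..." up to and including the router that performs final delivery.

delta → charlie → foxtrot

At delta: longest match for 187.178.251.14 is 187.178.192.0/18 -> charlie
At charlie: longest match for 187.178.251.14 is 187.176.0.0/14 -> foxtrot
At foxtrot: longest match for 187.178.251.14 is 187.128.0.0/10 -> local delivery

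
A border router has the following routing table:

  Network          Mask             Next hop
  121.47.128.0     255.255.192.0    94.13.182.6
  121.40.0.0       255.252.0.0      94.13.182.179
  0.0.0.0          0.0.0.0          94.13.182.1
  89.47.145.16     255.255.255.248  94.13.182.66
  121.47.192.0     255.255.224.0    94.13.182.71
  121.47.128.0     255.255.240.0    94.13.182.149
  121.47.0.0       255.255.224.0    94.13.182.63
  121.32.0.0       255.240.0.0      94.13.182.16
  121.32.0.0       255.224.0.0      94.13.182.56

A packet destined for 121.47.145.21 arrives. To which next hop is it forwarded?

Routes whose prefix contains 121.47.145.21:
  0.0.0.0/0 (default, matches everything) -> 94.13.182.1
  121.32.0.0/11 (121.32.0.0 - 121.63.255.255) -> 94.13.182.56
  121.32.0.0/12 (121.32.0.0 - 121.47.255.255) -> 94.13.182.16
  121.47.128.0/18 (121.47.128.0 - 121.47.191.255) -> 94.13.182.6
More-specific entries that do NOT match:
  89.47.145.16/29 (89.47.145.16 - 89.47.145.23) does not contain 121.47.145.21
  121.47.128.0/20 (121.47.128.0 - 121.47.143.255) does not contain 121.47.145.21
  121.47.192.0/19 (121.47.192.0 - 121.47.223.255) does not contain 121.47.145.21
  121.47.0.0/19 (121.47.0.0 - 121.47.31.255) does not contain 121.47.145.21
Longest matching prefix is /18 -> next hop 94.13.182.6.

94.13.182.6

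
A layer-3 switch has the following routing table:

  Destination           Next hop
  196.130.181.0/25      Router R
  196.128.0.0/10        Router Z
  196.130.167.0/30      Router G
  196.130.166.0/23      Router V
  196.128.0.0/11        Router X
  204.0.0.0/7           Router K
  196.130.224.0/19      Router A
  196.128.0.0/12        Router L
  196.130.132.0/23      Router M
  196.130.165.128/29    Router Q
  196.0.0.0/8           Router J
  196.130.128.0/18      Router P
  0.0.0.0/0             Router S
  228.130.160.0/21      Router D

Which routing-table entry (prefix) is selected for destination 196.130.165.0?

Entries matching 196.130.165.0:
  0.0.0.0/0 (default, matches everything)
  196.0.0.0/8 (196.0.0.0 - 196.255.255.255)
  196.128.0.0/10 (196.128.0.0 - 196.191.255.255)
  196.128.0.0/11 (196.128.0.0 - 196.159.255.255)
  196.128.0.0/12 (196.128.0.0 - 196.143.255.255)
  196.130.128.0/18 (196.130.128.0 - 196.130.191.255)
Most specific is 196.130.128.0/18.

196.130.128.0/18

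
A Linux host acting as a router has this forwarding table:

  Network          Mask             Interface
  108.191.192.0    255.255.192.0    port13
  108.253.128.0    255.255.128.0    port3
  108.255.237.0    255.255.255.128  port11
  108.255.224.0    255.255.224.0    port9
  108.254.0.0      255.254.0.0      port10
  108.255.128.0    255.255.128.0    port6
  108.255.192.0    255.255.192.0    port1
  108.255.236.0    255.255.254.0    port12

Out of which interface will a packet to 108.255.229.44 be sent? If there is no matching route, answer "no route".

port9

Routes whose prefix contains 108.255.229.44:
  108.254.0.0/15 (108.254.0.0 - 108.255.255.255) -> port10
  108.255.128.0/17 (108.255.128.0 - 108.255.255.255) -> port6
  108.255.192.0/18 (108.255.192.0 - 108.255.255.255) -> port1
  108.255.224.0/19 (108.255.224.0 - 108.255.255.255) -> port9
More-specific entries that do NOT match:
  108.255.237.0/25 (108.255.237.0 - 108.255.237.127) does not contain 108.255.229.44
  108.255.236.0/23 (108.255.236.0 - 108.255.237.255) does not contain 108.255.229.44
Longest matching prefix is /19 -> interface port9.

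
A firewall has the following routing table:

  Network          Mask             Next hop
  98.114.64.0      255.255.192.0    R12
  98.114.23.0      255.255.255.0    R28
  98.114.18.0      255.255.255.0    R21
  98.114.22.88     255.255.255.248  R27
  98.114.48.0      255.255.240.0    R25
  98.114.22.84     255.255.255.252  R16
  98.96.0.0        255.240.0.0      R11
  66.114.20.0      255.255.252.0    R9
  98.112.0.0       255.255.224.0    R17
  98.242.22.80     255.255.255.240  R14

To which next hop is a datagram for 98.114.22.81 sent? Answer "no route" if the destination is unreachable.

No entry's prefix contains 98.114.22.81; there is no default route.

no route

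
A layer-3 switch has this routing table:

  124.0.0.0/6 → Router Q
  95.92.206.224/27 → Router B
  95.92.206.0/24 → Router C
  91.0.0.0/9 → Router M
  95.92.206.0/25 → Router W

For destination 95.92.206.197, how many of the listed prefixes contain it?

1

Prefixes containing 95.92.206.197:
  95.92.206.0/24 (95.92.206.0 - 95.92.206.255)
Total matching entries: 1.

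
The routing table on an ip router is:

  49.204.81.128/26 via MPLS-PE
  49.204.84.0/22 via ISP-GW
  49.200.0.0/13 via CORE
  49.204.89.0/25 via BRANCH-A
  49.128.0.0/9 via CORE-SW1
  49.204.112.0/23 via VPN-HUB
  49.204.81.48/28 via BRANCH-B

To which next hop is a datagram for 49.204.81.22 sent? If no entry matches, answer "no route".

Routes whose prefix contains 49.204.81.22:
  49.128.0.0/9 (49.128.0.0 - 49.255.255.255) -> CORE-SW1
  49.200.0.0/13 (49.200.0.0 - 49.207.255.255) -> CORE
More-specific entries that do NOT match:
  49.204.81.48/28 (49.204.81.48 - 49.204.81.63) does not contain 49.204.81.22
  49.204.81.128/26 (49.204.81.128 - 49.204.81.191) does not contain 49.204.81.22
  49.204.89.0/25 (49.204.89.0 - 49.204.89.127) does not contain 49.204.81.22
  49.204.112.0/23 (49.204.112.0 - 49.204.113.255) does not contain 49.204.81.22
  49.204.84.0/22 (49.204.84.0 - 49.204.87.255) does not contain 49.204.81.22
Longest matching prefix is /13 -> next hop CORE.

CORE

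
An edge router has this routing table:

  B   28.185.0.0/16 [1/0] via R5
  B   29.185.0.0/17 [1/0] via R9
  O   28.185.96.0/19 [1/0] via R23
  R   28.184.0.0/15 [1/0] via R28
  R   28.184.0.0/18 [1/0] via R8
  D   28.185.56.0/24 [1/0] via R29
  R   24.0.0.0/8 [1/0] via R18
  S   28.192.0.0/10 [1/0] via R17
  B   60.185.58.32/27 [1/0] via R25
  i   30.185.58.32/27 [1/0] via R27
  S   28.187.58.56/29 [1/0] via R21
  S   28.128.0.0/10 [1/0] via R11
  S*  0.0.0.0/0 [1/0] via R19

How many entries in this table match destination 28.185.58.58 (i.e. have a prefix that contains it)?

Prefixes containing 28.185.58.58:
  0.0.0.0/0 (default, matches everything)
  28.128.0.0/10 (28.128.0.0 - 28.191.255.255)
  28.184.0.0/15 (28.184.0.0 - 28.185.255.255)
  28.185.0.0/16 (28.185.0.0 - 28.185.255.255)
Total matching entries: 4.

4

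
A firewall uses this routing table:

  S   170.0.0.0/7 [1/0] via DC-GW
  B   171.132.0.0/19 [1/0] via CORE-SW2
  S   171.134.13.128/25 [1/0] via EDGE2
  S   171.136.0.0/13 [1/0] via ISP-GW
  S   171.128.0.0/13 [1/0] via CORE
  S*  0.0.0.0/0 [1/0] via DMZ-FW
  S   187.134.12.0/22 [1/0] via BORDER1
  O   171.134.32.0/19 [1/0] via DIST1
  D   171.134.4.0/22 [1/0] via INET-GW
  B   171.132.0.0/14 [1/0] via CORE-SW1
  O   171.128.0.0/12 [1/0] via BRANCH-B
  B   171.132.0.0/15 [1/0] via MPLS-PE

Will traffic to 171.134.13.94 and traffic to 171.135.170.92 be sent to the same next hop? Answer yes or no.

yes

171.134.13.94: longest match 171.132.0.0/14 -> CORE-SW1
171.135.170.92: longest match 171.132.0.0/14 -> CORE-SW1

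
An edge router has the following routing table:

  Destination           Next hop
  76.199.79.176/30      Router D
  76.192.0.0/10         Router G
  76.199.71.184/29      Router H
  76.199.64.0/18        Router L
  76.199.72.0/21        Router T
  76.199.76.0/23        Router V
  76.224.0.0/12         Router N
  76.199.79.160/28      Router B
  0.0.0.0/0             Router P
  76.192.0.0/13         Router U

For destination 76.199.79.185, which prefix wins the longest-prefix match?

Entries matching 76.199.79.185:
  0.0.0.0/0 (default, matches everything)
  76.192.0.0/10 (76.192.0.0 - 76.255.255.255)
  76.192.0.0/13 (76.192.0.0 - 76.199.255.255)
  76.199.64.0/18 (76.199.64.0 - 76.199.127.255)
  76.199.72.0/21 (76.199.72.0 - 76.199.79.255)
Most specific is 76.199.72.0/21.

76.199.72.0/21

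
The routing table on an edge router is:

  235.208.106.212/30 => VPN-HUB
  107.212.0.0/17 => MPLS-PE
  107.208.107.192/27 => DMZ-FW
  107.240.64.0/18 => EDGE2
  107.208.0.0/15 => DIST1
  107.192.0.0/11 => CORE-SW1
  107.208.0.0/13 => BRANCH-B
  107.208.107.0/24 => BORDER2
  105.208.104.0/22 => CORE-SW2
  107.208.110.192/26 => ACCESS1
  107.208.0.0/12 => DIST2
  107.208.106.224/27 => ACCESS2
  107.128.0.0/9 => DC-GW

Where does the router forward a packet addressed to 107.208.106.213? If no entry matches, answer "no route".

DIST1

Routes whose prefix contains 107.208.106.213:
  107.128.0.0/9 (107.128.0.0 - 107.255.255.255) -> DC-GW
  107.192.0.0/11 (107.192.0.0 - 107.223.255.255) -> CORE-SW1
  107.208.0.0/12 (107.208.0.0 - 107.223.255.255) -> DIST2
  107.208.0.0/13 (107.208.0.0 - 107.215.255.255) -> BRANCH-B
  107.208.0.0/15 (107.208.0.0 - 107.209.255.255) -> DIST1
More-specific entries that do NOT match:
  235.208.106.212/30 (235.208.106.212 - 235.208.106.215) does not contain 107.208.106.213
  107.208.107.192/27 (107.208.107.192 - 107.208.107.223) does not contain 107.208.106.213
  107.208.106.224/27 (107.208.106.224 - 107.208.106.255) does not contain 107.208.106.213
  107.208.110.192/26 (107.208.110.192 - 107.208.110.255) does not contain 107.208.106.213
  107.208.107.0/24 (107.208.107.0 - 107.208.107.255) does not contain 107.208.106.213
  105.208.104.0/22 (105.208.104.0 - 105.208.107.255) does not contain 107.208.106.213
  107.240.64.0/18 (107.240.64.0 - 107.240.127.255) does not contain 107.208.106.213
  107.212.0.0/17 (107.212.0.0 - 107.212.127.255) does not contain 107.208.106.213
Longest matching prefix is /15 -> next hop DIST1.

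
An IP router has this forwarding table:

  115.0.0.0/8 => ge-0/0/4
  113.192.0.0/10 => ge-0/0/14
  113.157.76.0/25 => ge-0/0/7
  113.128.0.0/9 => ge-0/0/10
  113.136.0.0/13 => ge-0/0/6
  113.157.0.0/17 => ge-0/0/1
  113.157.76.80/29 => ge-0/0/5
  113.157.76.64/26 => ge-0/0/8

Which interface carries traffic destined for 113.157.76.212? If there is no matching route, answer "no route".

Routes whose prefix contains 113.157.76.212:
  113.128.0.0/9 (113.128.0.0 - 113.255.255.255) -> ge-0/0/10
  113.157.0.0/17 (113.157.0.0 - 113.157.127.255) -> ge-0/0/1
More-specific entries that do NOT match:
  113.157.76.80/29 (113.157.76.80 - 113.157.76.87) does not contain 113.157.76.212
  113.157.76.64/26 (113.157.76.64 - 113.157.76.127) does not contain 113.157.76.212
  113.157.76.0/25 (113.157.76.0 - 113.157.76.127) does not contain 113.157.76.212
Longest matching prefix is /17 -> interface ge-0/0/1.

ge-0/0/1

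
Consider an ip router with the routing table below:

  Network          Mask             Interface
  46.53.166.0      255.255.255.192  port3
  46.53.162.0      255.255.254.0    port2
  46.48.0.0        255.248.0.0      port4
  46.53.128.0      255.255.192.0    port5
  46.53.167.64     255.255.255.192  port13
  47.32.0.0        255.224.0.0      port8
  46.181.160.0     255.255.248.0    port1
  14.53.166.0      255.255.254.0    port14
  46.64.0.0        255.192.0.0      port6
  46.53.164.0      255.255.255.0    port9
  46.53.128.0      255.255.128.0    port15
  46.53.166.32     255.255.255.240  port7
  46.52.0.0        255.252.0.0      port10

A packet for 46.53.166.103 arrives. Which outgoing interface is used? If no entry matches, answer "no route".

port5

Routes whose prefix contains 46.53.166.103:
  46.48.0.0/13 (46.48.0.0 - 46.55.255.255) -> port4
  46.52.0.0/14 (46.52.0.0 - 46.55.255.255) -> port10
  46.53.128.0/17 (46.53.128.0 - 46.53.255.255) -> port15
  46.53.128.0/18 (46.53.128.0 - 46.53.191.255) -> port5
More-specific entries that do NOT match:
  46.53.166.32/28 (46.53.166.32 - 46.53.166.47) does not contain 46.53.166.103
  46.53.166.0/26 (46.53.166.0 - 46.53.166.63) does not contain 46.53.166.103
  46.53.167.64/26 (46.53.167.64 - 46.53.167.127) does not contain 46.53.166.103
  46.53.164.0/24 (46.53.164.0 - 46.53.164.255) does not contain 46.53.166.103
  46.53.162.0/23 (46.53.162.0 - 46.53.163.255) does not contain 46.53.166.103
  14.53.166.0/23 (14.53.166.0 - 14.53.167.255) does not contain 46.53.166.103
  46.181.160.0/21 (46.181.160.0 - 46.181.167.255) does not contain 46.53.166.103
Longest matching prefix is /18 -> interface port5.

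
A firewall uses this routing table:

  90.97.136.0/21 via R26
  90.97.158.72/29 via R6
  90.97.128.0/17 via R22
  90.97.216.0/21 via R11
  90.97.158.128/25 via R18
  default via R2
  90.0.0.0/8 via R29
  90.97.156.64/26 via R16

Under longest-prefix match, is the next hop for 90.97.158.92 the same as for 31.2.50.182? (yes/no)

90.97.158.92: longest match 90.97.128.0/17 -> R22
31.2.50.182: longest match 0.0.0.0/0 -> R2

no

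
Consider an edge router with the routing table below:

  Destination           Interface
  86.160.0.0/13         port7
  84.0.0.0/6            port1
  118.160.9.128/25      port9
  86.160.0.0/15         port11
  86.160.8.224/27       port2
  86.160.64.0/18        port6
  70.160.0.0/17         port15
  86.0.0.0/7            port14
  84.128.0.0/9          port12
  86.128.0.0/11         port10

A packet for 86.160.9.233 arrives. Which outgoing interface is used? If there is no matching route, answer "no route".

port11

Routes whose prefix contains 86.160.9.233:
  84.0.0.0/6 (84.0.0.0 - 87.255.255.255) -> port1
  86.0.0.0/7 (86.0.0.0 - 87.255.255.255) -> port14
  86.160.0.0/13 (86.160.0.0 - 86.167.255.255) -> port7
  86.160.0.0/15 (86.160.0.0 - 86.161.255.255) -> port11
More-specific entries that do NOT match:
  86.160.8.224/27 (86.160.8.224 - 86.160.8.255) does not contain 86.160.9.233
  118.160.9.128/25 (118.160.9.128 - 118.160.9.255) does not contain 86.160.9.233
  86.160.64.0/18 (86.160.64.0 - 86.160.127.255) does not contain 86.160.9.233
  70.160.0.0/17 (70.160.0.0 - 70.160.127.255) does not contain 86.160.9.233
Longest matching prefix is /15 -> interface port11.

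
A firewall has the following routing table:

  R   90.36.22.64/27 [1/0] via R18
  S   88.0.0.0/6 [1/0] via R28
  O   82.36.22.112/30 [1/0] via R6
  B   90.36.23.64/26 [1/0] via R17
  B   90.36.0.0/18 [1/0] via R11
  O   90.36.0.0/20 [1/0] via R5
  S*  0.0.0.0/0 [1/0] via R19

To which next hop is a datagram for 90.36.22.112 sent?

Routes whose prefix contains 90.36.22.112:
  0.0.0.0/0 (default, matches everything) -> R19
  88.0.0.0/6 (88.0.0.0 - 91.255.255.255) -> R28
  90.36.0.0/18 (90.36.0.0 - 90.36.63.255) -> R11
More-specific entries that do NOT match:
  82.36.22.112/30 (82.36.22.112 - 82.36.22.115) does not contain 90.36.22.112
  90.36.22.64/27 (90.36.22.64 - 90.36.22.95) does not contain 90.36.22.112
  90.36.23.64/26 (90.36.23.64 - 90.36.23.127) does not contain 90.36.22.112
  90.36.0.0/20 (90.36.0.0 - 90.36.15.255) does not contain 90.36.22.112
Longest matching prefix is /18 -> next hop R11.

R11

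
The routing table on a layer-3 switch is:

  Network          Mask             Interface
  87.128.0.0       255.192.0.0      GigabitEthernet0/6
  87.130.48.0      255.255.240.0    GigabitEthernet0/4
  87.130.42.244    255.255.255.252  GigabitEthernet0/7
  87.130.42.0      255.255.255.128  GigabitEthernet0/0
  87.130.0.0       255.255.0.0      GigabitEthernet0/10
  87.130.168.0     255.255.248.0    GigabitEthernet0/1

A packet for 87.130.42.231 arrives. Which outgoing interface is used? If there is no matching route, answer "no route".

Routes whose prefix contains 87.130.42.231:
  87.128.0.0/10 (87.128.0.0 - 87.191.255.255) -> GigabitEthernet0/6
  87.130.0.0/16 (87.130.0.0 - 87.130.255.255) -> GigabitEthernet0/10
More-specific entries that do NOT match:
  87.130.42.244/30 (87.130.42.244 - 87.130.42.247) does not contain 87.130.42.231
  87.130.42.0/25 (87.130.42.0 - 87.130.42.127) does not contain 87.130.42.231
  87.130.168.0/21 (87.130.168.0 - 87.130.175.255) does not contain 87.130.42.231
  87.130.48.0/20 (87.130.48.0 - 87.130.63.255) does not contain 87.130.42.231
Longest matching prefix is /16 -> interface GigabitEthernet0/10.

GigabitEthernet0/10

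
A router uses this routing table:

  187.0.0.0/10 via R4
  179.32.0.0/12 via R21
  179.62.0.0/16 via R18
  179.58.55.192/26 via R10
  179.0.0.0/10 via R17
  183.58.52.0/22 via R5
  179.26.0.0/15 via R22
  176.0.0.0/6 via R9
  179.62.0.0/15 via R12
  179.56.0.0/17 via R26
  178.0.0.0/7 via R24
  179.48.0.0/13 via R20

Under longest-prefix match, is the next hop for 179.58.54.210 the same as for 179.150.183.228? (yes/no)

179.58.54.210: longest match 179.0.0.0/10 -> R17
179.150.183.228: longest match 178.0.0.0/7 -> R24

no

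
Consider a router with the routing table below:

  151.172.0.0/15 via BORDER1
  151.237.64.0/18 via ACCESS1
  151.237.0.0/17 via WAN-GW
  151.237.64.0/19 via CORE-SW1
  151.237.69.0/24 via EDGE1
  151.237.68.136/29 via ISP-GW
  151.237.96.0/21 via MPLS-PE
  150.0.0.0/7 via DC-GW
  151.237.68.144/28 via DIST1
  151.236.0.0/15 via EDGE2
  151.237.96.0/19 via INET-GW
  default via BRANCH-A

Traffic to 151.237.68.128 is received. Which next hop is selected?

Routes whose prefix contains 151.237.68.128:
  0.0.0.0/0 (default, matches everything) -> BRANCH-A
  150.0.0.0/7 (150.0.0.0 - 151.255.255.255) -> DC-GW
  151.236.0.0/15 (151.236.0.0 - 151.237.255.255) -> EDGE2
  151.237.0.0/17 (151.237.0.0 - 151.237.127.255) -> WAN-GW
  151.237.64.0/18 (151.237.64.0 - 151.237.127.255) -> ACCESS1
  151.237.64.0/19 (151.237.64.0 - 151.237.95.255) -> CORE-SW1
More-specific entries that do NOT match:
  151.237.68.136/29 (151.237.68.136 - 151.237.68.143) does not contain 151.237.68.128
  151.237.68.144/28 (151.237.68.144 - 151.237.68.159) does not contain 151.237.68.128
  151.237.69.0/24 (151.237.69.0 - 151.237.69.255) does not contain 151.237.68.128
  151.237.96.0/21 (151.237.96.0 - 151.237.103.255) does not contain 151.237.68.128
Longest matching prefix is /19 -> next hop CORE-SW1.

CORE-SW1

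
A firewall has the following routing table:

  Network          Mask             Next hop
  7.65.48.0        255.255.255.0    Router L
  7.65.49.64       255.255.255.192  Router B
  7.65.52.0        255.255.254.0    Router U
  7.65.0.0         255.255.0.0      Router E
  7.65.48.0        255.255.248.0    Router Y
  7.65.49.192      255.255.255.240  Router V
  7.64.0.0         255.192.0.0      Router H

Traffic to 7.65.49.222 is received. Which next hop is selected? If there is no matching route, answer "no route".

Router Y

Routes whose prefix contains 7.65.49.222:
  7.64.0.0/10 (7.64.0.0 - 7.127.255.255) -> Router H
  7.65.0.0/16 (7.65.0.0 - 7.65.255.255) -> Router E
  7.65.48.0/21 (7.65.48.0 - 7.65.55.255) -> Router Y
More-specific entries that do NOT match:
  7.65.49.192/28 (7.65.49.192 - 7.65.49.207) does not contain 7.65.49.222
  7.65.49.64/26 (7.65.49.64 - 7.65.49.127) does not contain 7.65.49.222
  7.65.48.0/24 (7.65.48.0 - 7.65.48.255) does not contain 7.65.49.222
  7.65.52.0/23 (7.65.52.0 - 7.65.53.255) does not contain 7.65.49.222
Longest matching prefix is /21 -> next hop Router Y.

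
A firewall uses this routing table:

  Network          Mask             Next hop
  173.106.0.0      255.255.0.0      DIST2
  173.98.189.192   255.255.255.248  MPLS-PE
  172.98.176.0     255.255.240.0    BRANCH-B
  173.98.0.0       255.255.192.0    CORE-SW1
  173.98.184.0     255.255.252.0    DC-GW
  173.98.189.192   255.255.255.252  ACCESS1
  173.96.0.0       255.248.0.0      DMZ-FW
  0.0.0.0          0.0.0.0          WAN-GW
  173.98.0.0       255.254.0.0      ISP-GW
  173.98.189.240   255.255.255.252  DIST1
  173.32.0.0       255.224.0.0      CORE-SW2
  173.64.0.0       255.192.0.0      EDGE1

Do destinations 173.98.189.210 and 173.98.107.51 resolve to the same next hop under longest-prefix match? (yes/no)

yes

173.98.189.210: longest match 173.98.0.0/15 -> ISP-GW
173.98.107.51: longest match 173.98.0.0/15 -> ISP-GW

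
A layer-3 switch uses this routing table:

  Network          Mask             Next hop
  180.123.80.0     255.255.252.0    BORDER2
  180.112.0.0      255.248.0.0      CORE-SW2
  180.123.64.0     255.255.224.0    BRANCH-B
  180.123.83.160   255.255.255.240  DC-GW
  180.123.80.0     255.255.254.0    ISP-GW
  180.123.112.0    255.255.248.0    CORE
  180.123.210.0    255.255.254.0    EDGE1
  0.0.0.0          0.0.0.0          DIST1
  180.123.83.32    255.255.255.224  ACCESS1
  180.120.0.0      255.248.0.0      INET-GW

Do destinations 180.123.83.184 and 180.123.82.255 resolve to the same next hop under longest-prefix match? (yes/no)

180.123.83.184: longest match 180.123.80.0/22 -> BORDER2
180.123.82.255: longest match 180.123.80.0/22 -> BORDER2

yes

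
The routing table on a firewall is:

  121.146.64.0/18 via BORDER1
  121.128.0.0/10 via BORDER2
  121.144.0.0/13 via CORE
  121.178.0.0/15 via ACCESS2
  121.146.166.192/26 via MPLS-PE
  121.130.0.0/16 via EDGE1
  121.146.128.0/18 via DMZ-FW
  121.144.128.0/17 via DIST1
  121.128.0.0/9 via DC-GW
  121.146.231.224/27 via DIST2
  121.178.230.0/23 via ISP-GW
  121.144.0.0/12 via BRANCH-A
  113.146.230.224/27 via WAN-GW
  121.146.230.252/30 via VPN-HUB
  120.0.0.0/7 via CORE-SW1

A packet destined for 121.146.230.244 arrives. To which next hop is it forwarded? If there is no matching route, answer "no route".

Routes whose prefix contains 121.146.230.244:
  120.0.0.0/7 (120.0.0.0 - 121.255.255.255) -> CORE-SW1
  121.128.0.0/9 (121.128.0.0 - 121.255.255.255) -> DC-GW
  121.128.0.0/10 (121.128.0.0 - 121.191.255.255) -> BORDER2
  121.144.0.0/12 (121.144.0.0 - 121.159.255.255) -> BRANCH-A
  121.144.0.0/13 (121.144.0.0 - 121.151.255.255) -> CORE
More-specific entries that do NOT match:
  121.146.230.252/30 (121.146.230.252 - 121.146.230.255) does not contain 121.146.230.244
  121.146.231.224/27 (121.146.231.224 - 121.146.231.255) does not contain 121.146.230.244
  113.146.230.224/27 (113.146.230.224 - 113.146.230.255) does not contain 121.146.230.244
  121.146.166.192/26 (121.146.166.192 - 121.146.166.255) does not contain 121.146.230.244
  121.178.230.0/23 (121.178.230.0 - 121.178.231.255) does not contain 121.146.230.244
  121.146.64.0/18 (121.146.64.0 - 121.146.127.255) does not contain 121.146.230.244
  121.146.128.0/18 (121.146.128.0 - 121.146.191.255) does not contain 121.146.230.244
  121.144.128.0/17 (121.144.128.0 - 121.144.255.255) does not contain 121.146.230.244
  121.130.0.0/16 (121.130.0.0 - 121.130.255.255) does not contain 121.146.230.244
  121.178.0.0/15 (121.178.0.0 - 121.179.255.255) does not contain 121.146.230.244
Longest matching prefix is /13 -> next hop CORE.

CORE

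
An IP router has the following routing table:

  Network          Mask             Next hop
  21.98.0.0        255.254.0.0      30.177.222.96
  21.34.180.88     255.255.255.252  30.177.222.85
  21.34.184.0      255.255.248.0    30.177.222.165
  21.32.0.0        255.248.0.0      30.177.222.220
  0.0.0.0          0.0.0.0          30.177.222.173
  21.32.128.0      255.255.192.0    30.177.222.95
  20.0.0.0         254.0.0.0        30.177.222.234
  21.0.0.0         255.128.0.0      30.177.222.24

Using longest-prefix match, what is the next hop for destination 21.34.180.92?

30.177.222.220

Routes whose prefix contains 21.34.180.92:
  0.0.0.0/0 (default, matches everything) -> 30.177.222.173
  20.0.0.0/7 (20.0.0.0 - 21.255.255.255) -> 30.177.222.234
  21.0.0.0/9 (21.0.0.0 - 21.127.255.255) -> 30.177.222.24
  21.32.0.0/13 (21.32.0.0 - 21.39.255.255) -> 30.177.222.220
More-specific entries that do NOT match:
  21.34.180.88/30 (21.34.180.88 - 21.34.180.91) does not contain 21.34.180.92
  21.34.184.0/21 (21.34.184.0 - 21.34.191.255) does not contain 21.34.180.92
  21.32.128.0/18 (21.32.128.0 - 21.32.191.255) does not contain 21.34.180.92
  21.98.0.0/15 (21.98.0.0 - 21.99.255.255) does not contain 21.34.180.92
Longest matching prefix is /13 -> next hop 30.177.222.220.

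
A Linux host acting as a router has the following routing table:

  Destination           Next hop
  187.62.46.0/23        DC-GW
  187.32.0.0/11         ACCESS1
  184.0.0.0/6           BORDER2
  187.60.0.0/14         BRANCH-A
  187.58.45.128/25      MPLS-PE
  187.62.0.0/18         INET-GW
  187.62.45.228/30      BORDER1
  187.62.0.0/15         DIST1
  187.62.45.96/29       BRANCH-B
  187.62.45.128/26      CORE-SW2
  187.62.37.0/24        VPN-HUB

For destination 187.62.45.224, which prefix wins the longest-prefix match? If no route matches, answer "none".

Entries matching 187.62.45.224:
  184.0.0.0/6 (184.0.0.0 - 187.255.255.255)
  187.32.0.0/11 (187.32.0.0 - 187.63.255.255)
  187.60.0.0/14 (187.60.0.0 - 187.63.255.255)
  187.62.0.0/15 (187.62.0.0 - 187.63.255.255)
  187.62.0.0/18 (187.62.0.0 - 187.62.63.255)
Most specific is 187.62.0.0/18.

187.62.0.0/18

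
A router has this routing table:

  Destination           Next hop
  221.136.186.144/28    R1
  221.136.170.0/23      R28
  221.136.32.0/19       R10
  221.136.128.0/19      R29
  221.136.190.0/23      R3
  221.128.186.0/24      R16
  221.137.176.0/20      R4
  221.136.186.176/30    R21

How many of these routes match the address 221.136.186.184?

No listed prefix contains 221.136.186.184.
Total matching entries: 0.

0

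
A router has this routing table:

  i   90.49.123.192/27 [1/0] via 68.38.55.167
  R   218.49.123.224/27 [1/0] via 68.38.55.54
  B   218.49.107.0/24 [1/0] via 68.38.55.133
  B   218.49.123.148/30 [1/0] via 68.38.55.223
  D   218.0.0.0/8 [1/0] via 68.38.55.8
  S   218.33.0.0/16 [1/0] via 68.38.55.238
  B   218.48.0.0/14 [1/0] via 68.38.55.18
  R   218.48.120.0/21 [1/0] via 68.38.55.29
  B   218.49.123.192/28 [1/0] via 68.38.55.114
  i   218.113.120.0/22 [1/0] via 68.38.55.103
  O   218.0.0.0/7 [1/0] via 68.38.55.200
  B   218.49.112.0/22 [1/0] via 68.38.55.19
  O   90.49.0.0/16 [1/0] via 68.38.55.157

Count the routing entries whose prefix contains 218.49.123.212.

Prefixes containing 218.49.123.212:
  218.0.0.0/7 (218.0.0.0 - 219.255.255.255)
  218.0.0.0/8 (218.0.0.0 - 218.255.255.255)
  218.48.0.0/14 (218.48.0.0 - 218.51.255.255)
Total matching entries: 3.

3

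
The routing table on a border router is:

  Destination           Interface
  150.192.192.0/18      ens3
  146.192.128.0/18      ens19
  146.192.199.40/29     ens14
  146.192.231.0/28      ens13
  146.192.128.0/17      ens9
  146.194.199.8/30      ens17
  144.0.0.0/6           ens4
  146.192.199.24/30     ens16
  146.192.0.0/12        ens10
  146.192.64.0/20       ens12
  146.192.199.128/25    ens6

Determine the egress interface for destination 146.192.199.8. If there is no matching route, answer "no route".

Routes whose prefix contains 146.192.199.8:
  144.0.0.0/6 (144.0.0.0 - 147.255.255.255) -> ens4
  146.192.0.0/12 (146.192.0.0 - 146.207.255.255) -> ens10
  146.192.128.0/17 (146.192.128.0 - 146.192.255.255) -> ens9
More-specific entries that do NOT match:
  146.194.199.8/30 (146.194.199.8 - 146.194.199.11) does not contain 146.192.199.8
  146.192.199.24/30 (146.192.199.24 - 146.192.199.27) does not contain 146.192.199.8
  146.192.199.40/29 (146.192.199.40 - 146.192.199.47) does not contain 146.192.199.8
  146.192.231.0/28 (146.192.231.0 - 146.192.231.15) does not contain 146.192.199.8
  146.192.199.128/25 (146.192.199.128 - 146.192.199.255) does not contain 146.192.199.8
  146.192.64.0/20 (146.192.64.0 - 146.192.79.255) does not contain 146.192.199.8
  150.192.192.0/18 (150.192.192.0 - 150.192.255.255) does not contain 146.192.199.8
  146.192.128.0/18 (146.192.128.0 - 146.192.191.255) does not contain 146.192.199.8
Longest matching prefix is /17 -> interface ens9.

ens9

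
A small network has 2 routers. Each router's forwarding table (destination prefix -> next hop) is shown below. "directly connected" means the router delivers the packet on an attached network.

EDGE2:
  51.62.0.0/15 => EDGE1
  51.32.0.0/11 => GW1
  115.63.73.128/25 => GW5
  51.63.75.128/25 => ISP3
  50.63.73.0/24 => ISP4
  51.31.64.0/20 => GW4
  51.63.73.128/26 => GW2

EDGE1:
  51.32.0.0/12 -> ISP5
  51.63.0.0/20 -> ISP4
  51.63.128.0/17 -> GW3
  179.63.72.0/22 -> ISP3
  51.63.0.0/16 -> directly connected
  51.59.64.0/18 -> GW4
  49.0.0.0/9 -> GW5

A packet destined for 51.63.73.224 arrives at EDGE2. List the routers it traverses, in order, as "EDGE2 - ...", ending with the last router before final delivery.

EDGE2 - EDGE1

At EDGE2: longest match for 51.63.73.224 is 51.62.0.0/15 -> EDGE1
At EDGE1: longest match for 51.63.73.224 is 51.63.0.0/16 -> directly connected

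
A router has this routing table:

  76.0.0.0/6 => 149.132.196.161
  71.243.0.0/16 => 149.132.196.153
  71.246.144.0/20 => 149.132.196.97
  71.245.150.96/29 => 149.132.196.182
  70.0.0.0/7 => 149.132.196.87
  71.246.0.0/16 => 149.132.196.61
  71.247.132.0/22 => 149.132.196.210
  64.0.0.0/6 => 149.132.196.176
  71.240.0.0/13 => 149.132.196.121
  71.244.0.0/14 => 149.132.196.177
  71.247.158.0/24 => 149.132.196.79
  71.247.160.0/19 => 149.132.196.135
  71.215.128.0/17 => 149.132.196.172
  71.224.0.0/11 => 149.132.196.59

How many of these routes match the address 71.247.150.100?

Prefixes containing 71.247.150.100:
  70.0.0.0/7 (70.0.0.0 - 71.255.255.255)
  71.224.0.0/11 (71.224.0.0 - 71.255.255.255)
  71.240.0.0/13 (71.240.0.0 - 71.247.255.255)
  71.244.0.0/14 (71.244.0.0 - 71.247.255.255)
Total matching entries: 4.

4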